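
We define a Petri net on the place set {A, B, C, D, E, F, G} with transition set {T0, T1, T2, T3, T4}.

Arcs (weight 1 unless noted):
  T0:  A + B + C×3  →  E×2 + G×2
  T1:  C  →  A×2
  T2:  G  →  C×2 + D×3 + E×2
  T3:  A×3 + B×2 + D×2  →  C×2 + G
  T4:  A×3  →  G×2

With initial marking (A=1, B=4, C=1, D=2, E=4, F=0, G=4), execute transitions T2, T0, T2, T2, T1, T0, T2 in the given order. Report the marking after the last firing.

step 1: fire T2:  (A=1, B=4, C=1, D=2, E=4, F=0, G=4) → (A=1, B=4, C=3, D=5, E=6, F=0, G=3)
step 2: fire T0:  (A=1, B=4, C=3, D=5, E=6, F=0, G=3) → (A=0, B=3, C=0, D=5, E=8, F=0, G=5)
step 3: fire T2:  (A=0, B=3, C=0, D=5, E=8, F=0, G=5) → (A=0, B=3, C=2, D=8, E=10, F=0, G=4)
step 4: fire T2:  (A=0, B=3, C=2, D=8, E=10, F=0, G=4) → (A=0, B=3, C=4, D=11, E=12, F=0, G=3)
step 5: fire T1:  (A=0, B=3, C=4, D=11, E=12, F=0, G=3) → (A=2, B=3, C=3, D=11, E=12, F=0, G=3)
step 6: fire T0:  (A=2, B=3, C=3, D=11, E=12, F=0, G=3) → (A=1, B=2, C=0, D=11, E=14, F=0, G=5)
step 7: fire T2:  (A=1, B=2, C=0, D=11, E=14, F=0, G=5) → (A=1, B=2, C=2, D=14, E=16, F=0, G=4)

(A=1, B=2, C=2, D=14, E=16, F=0, G=4)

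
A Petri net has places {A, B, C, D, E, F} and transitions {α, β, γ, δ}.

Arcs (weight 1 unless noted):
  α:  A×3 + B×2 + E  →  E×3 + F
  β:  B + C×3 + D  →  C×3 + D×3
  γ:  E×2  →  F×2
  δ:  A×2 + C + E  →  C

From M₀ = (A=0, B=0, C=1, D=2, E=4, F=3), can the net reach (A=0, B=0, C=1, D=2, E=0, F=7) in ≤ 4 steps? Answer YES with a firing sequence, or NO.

step 1: fire γ:  (A=0, B=0, C=1, D=2, E=4, F=3) → (A=0, B=0, C=1, D=2, E=2, F=5)
step 2: fire γ:  (A=0, B=0, C=1, D=2, E=2, F=5) → (A=0, B=0, C=1, D=2, E=0, F=7)

YES — reachable via ⟨γ, γ⟩ (2 firings)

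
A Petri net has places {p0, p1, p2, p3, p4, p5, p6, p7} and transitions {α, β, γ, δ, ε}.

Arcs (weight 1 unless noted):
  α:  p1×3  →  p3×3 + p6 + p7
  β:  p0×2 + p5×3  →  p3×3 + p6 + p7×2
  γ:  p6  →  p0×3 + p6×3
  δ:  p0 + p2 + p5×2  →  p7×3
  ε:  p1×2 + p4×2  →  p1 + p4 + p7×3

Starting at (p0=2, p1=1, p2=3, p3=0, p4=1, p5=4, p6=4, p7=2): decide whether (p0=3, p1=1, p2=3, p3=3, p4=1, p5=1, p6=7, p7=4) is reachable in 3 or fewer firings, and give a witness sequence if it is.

YES — reachable via ⟨β, γ⟩ (2 firings)

step 1: fire β:  (p0=2, p1=1, p2=3, p3=0, p4=1, p5=4, p6=4, p7=2) → (p0=0, p1=1, p2=3, p3=3, p4=1, p5=1, p6=5, p7=4)
step 2: fire γ:  (p0=0, p1=1, p2=3, p3=3, p4=1, p5=1, p6=5, p7=4) → (p0=3, p1=1, p2=3, p3=3, p4=1, p5=1, p6=7, p7=4)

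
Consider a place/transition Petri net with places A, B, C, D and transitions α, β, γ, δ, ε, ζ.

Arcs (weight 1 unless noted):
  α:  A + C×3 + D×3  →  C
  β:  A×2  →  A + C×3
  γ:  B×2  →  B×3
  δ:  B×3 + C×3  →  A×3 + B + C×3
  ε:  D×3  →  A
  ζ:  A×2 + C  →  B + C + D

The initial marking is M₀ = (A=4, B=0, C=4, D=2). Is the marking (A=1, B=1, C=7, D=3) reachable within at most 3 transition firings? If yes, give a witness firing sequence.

YES — reachable via ⟨β, ζ⟩ (2 firings)

step 1: fire β:  (A=4, B=0, C=4, D=2) → (A=3, B=0, C=7, D=2)
step 2: fire ζ:  (A=3, B=0, C=7, D=2) → (A=1, B=1, C=7, D=3)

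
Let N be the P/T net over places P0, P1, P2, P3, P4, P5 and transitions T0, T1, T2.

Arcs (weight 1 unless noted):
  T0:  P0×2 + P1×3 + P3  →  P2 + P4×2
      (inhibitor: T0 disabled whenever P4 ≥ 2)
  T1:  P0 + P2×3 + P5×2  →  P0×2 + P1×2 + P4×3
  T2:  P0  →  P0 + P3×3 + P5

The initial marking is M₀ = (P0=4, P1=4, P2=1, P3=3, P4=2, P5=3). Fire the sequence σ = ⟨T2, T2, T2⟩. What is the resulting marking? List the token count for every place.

(P0=4, P1=4, P2=1, P3=12, P4=2, P5=6)

step 1: fire T2:  (P0=4, P1=4, P2=1, P3=3, P4=2, P5=3) → (P0=4, P1=4, P2=1, P3=6, P4=2, P5=4)
step 2: fire T2:  (P0=4, P1=4, P2=1, P3=6, P4=2, P5=4) → (P0=4, P1=4, P2=1, P3=9, P4=2, P5=5)
step 3: fire T2:  (P0=4, P1=4, P2=1, P3=9, P4=2, P5=5) → (P0=4, P1=4, P2=1, P3=12, P4=2, P5=6)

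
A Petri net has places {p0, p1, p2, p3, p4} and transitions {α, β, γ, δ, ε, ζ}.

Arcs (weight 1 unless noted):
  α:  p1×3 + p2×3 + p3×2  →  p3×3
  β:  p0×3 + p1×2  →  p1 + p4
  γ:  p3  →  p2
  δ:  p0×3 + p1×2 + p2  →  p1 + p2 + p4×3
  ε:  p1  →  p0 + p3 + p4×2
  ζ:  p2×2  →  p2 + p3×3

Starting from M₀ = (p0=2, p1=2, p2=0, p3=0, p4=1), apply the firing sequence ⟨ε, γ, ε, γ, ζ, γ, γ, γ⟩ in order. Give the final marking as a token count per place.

step 1: fire ε:  (p0=2, p1=2, p2=0, p3=0, p4=1) → (p0=3, p1=1, p2=0, p3=1, p4=3)
step 2: fire γ:  (p0=3, p1=1, p2=0, p3=1, p4=3) → (p0=3, p1=1, p2=1, p3=0, p4=3)
step 3: fire ε:  (p0=3, p1=1, p2=1, p3=0, p4=3) → (p0=4, p1=0, p2=1, p3=1, p4=5)
step 4: fire γ:  (p0=4, p1=0, p2=1, p3=1, p4=5) → (p0=4, p1=0, p2=2, p3=0, p4=5)
step 5: fire ζ:  (p0=4, p1=0, p2=2, p3=0, p4=5) → (p0=4, p1=0, p2=1, p3=3, p4=5)
step 6: fire γ:  (p0=4, p1=0, p2=1, p3=3, p4=5) → (p0=4, p1=0, p2=2, p3=2, p4=5)
step 7: fire γ:  (p0=4, p1=0, p2=2, p3=2, p4=5) → (p0=4, p1=0, p2=3, p3=1, p4=5)
step 8: fire γ:  (p0=4, p1=0, p2=3, p3=1, p4=5) → (p0=4, p1=0, p2=4, p3=0, p4=5)

(p0=4, p1=0, p2=4, p3=0, p4=5)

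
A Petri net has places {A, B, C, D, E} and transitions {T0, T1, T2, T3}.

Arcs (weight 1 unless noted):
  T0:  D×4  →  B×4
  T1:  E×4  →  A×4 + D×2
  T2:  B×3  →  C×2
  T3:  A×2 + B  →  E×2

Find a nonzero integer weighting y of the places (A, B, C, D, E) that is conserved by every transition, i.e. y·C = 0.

Incidence matrix C (rows=places, cols=transitions):
       T0   T1   T2   T3
    A   0    4    0   -2
    B   4    0   -3   -1
    C   0    0    2    0
    D  -4    2    0    0
    E   0   -4    0    2

Candidate y = [1, -2, -3, -2, 0]; check y·C column-wise:
  col T0: 1·0 + -2·4 + -3·0 + -2·-4 = 0
  col T1: 1·4 + -2·0 + -3·0 + -2·2 + 0·-4 = 0
  col T2: 1·0 + -2·-3 + -3·2 + -2·0 = 0
  col T3: 1·-2 + -2·-1 + -3·0 + -2·0 + 0·2 = 0

y = (A:1, B:-2, C:-3, D:-2, E:0)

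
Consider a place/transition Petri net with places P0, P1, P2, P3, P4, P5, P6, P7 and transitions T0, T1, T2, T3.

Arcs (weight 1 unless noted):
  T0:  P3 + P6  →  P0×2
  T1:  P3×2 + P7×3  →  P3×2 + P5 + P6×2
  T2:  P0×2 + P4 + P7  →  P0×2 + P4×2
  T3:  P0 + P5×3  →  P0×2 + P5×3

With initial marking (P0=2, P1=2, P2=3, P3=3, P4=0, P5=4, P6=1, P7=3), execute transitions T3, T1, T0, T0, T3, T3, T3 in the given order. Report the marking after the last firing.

step 1: fire T3:  (P0=2, P1=2, P2=3, P3=3, P4=0, P5=4, P6=1, P7=3) → (P0=3, P1=2, P2=3, P3=3, P4=0, P5=4, P6=1, P7=3)
step 2: fire T1:  (P0=3, P1=2, P2=3, P3=3, P4=0, P5=4, P6=1, P7=3) → (P0=3, P1=2, P2=3, P3=3, P4=0, P5=5, P6=3, P7=0)
step 3: fire T0:  (P0=3, P1=2, P2=3, P3=3, P4=0, P5=5, P6=3, P7=0) → (P0=5, P1=2, P2=3, P3=2, P4=0, P5=5, P6=2, P7=0)
step 4: fire T0:  (P0=5, P1=2, P2=3, P3=2, P4=0, P5=5, P6=2, P7=0) → (P0=7, P1=2, P2=3, P3=1, P4=0, P5=5, P6=1, P7=0)
step 5: fire T3:  (P0=7, P1=2, P2=3, P3=1, P4=0, P5=5, P6=1, P7=0) → (P0=8, P1=2, P2=3, P3=1, P4=0, P5=5, P6=1, P7=0)
step 6: fire T3:  (P0=8, P1=2, P2=3, P3=1, P4=0, P5=5, P6=1, P7=0) → (P0=9, P1=2, P2=3, P3=1, P4=0, P5=5, P6=1, P7=0)
step 7: fire T3:  (P0=9, P1=2, P2=3, P3=1, P4=0, P5=5, P6=1, P7=0) → (P0=10, P1=2, P2=3, P3=1, P4=0, P5=5, P6=1, P7=0)

(P0=10, P1=2, P2=3, P3=1, P4=0, P5=5, P6=1, P7=0)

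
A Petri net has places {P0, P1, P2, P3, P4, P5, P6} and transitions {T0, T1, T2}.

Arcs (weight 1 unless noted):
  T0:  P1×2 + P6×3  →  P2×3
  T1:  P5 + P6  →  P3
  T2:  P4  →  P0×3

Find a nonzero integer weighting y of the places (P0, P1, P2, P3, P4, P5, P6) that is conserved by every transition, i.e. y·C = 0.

y = (P0:0, P1:3, P2:2, P3:0, P4:0, P5:0, P6:0)

Incidence matrix C (rows=places, cols=transitions):
       T0   T1   T2
   P0   0    0    3
   P1  -2    0    0
   P2   3    0    0
   P3   0    1    0
   P4   0    0   -1
   P5   0   -1    0
   P6  -3   -1    0

Candidate y = [0, 3, 2, 0, 0, 0, 0]; check y·C column-wise:
  col T0: 3·-2 + 2·3 + 0·-3 = 0
  col T1: 3·0 + 2·0 + 0·1 + 0·-1 + 0·-1 = 0
  col T2: 0·3 + 3·0 + 2·0 + 0·-1 = 0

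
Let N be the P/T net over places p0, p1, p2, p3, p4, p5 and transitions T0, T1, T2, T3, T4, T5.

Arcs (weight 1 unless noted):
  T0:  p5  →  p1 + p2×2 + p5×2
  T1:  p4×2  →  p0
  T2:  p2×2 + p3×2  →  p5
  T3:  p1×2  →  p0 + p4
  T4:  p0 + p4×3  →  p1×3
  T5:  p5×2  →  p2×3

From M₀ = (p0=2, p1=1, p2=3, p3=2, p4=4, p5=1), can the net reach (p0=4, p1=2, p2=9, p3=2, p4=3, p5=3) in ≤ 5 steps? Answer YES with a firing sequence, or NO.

NO — not reachable within 5 firings

depth 0: 1 marking
depth 1: 5 markings reached so far
depth 2: 16 markings reached so far
depth 3: 38 markings reached so far
depth 4: 72 markings reached so far
depth 5: 119 markings reached so far
target is not among the 119 markings reachable within 5 steps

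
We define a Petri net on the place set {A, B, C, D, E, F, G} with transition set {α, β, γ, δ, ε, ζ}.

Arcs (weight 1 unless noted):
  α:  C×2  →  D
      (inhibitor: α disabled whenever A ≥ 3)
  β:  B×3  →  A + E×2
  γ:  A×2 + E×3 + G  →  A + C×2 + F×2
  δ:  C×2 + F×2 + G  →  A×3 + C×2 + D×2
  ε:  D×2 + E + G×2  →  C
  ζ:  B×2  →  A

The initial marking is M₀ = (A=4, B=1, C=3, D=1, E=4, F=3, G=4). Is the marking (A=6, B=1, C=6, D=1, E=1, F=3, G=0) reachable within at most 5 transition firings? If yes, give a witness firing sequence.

NO — not reachable within 5 firings

depth 0: 1 marking
depth 1: 3 markings reached so far
depth 2: 5 markings reached so far
depth 3: 7 markings reached so far
depth 4: 7 markings reached so far
(frontier empty at depth 4; search complete)
target is not among the 7 markings reachable within 5 steps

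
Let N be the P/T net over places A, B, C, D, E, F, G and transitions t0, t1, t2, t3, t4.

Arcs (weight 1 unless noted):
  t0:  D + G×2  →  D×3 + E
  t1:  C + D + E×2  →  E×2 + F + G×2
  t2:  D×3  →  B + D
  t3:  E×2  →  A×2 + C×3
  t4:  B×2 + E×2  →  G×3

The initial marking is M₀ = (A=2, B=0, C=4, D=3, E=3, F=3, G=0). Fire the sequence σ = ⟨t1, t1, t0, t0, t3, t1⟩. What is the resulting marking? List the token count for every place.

step 1: fire t1:  (A=2, B=0, C=4, D=3, E=3, F=3, G=0) → (A=2, B=0, C=3, D=2, E=3, F=4, G=2)
step 2: fire t1:  (A=2, B=0, C=3, D=2, E=3, F=4, G=2) → (A=2, B=0, C=2, D=1, E=3, F=5, G=4)
step 3: fire t0:  (A=2, B=0, C=2, D=1, E=3, F=5, G=4) → (A=2, B=0, C=2, D=3, E=4, F=5, G=2)
step 4: fire t0:  (A=2, B=0, C=2, D=3, E=4, F=5, G=2) → (A=2, B=0, C=2, D=5, E=5, F=5, G=0)
step 5: fire t3:  (A=2, B=0, C=2, D=5, E=5, F=5, G=0) → (A=4, B=0, C=5, D=5, E=3, F=5, G=0)
step 6: fire t1:  (A=4, B=0, C=5, D=5, E=3, F=5, G=0) → (A=4, B=0, C=4, D=4, E=3, F=6, G=2)

(A=4, B=0, C=4, D=4, E=3, F=6, G=2)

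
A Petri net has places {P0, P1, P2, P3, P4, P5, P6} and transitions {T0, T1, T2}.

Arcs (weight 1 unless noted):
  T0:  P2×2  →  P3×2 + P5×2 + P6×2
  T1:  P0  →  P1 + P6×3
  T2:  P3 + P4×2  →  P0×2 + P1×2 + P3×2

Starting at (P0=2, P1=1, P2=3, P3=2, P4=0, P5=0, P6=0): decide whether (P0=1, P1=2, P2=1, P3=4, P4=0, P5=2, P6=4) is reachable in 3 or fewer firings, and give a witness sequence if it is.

depth 0: 1 marking
depth 1: 3 markings reached so far
depth 2: 5 markings reached so far
depth 3: 6 markings reached so far
target is not among the 6 markings reachable within 3 steps

NO — not reachable within 3 firings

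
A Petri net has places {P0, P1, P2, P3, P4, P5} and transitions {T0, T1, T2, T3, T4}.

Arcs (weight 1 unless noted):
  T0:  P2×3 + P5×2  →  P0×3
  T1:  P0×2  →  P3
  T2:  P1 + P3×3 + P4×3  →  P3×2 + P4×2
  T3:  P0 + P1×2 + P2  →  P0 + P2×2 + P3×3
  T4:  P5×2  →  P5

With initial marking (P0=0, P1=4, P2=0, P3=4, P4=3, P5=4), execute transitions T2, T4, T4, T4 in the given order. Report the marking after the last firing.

step 1: fire T2:  (P0=0, P1=4, P2=0, P3=4, P4=3, P5=4) → (P0=0, P1=3, P2=0, P3=3, P4=2, P5=4)
step 2: fire T4:  (P0=0, P1=3, P2=0, P3=3, P4=2, P5=4) → (P0=0, P1=3, P2=0, P3=3, P4=2, P5=3)
step 3: fire T4:  (P0=0, P1=3, P2=0, P3=3, P4=2, P5=3) → (P0=0, P1=3, P2=0, P3=3, P4=2, P5=2)
step 4: fire T4:  (P0=0, P1=3, P2=0, P3=3, P4=2, P5=2) → (P0=0, P1=3, P2=0, P3=3, P4=2, P5=1)

(P0=0, P1=3, P2=0, P3=3, P4=2, P5=1)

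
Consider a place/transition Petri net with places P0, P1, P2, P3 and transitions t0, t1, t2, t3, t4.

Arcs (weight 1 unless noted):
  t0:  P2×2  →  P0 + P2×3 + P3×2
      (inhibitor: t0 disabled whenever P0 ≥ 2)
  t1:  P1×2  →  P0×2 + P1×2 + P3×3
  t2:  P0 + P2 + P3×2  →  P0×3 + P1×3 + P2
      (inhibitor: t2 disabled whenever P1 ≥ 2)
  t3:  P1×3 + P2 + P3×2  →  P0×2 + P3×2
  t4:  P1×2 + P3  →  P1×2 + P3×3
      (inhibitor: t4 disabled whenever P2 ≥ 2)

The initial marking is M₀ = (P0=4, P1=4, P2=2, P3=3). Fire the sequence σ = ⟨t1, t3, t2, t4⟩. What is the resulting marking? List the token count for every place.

step 1: fire t1:  (P0=4, P1=4, P2=2, P3=3) → (P0=6, P1=4, P2=2, P3=6)
step 2: fire t3:  (P0=6, P1=4, P2=2, P3=6) → (P0=8, P1=1, P2=1, P3=6)
step 3: fire t2:  (P0=8, P1=1, P2=1, P3=6) → (P0=10, P1=4, P2=1, P3=4)
step 4: fire t4:  (P0=10, P1=4, P2=1, P3=4) → (P0=10, P1=4, P2=1, P3=6)

(P0=10, P1=4, P2=1, P3=6)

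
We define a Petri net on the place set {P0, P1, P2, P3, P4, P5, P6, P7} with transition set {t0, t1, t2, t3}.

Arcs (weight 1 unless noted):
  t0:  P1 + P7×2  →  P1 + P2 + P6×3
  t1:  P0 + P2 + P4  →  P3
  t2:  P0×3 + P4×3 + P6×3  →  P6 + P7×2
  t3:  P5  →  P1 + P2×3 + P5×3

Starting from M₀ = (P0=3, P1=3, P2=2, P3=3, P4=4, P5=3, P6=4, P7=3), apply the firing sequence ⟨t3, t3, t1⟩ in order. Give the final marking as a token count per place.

(P0=2, P1=5, P2=7, P3=4, P4=3, P5=7, P6=4, P7=3)

step 1: fire t3:  (P0=3, P1=3, P2=2, P3=3, P4=4, P5=3, P6=4, P7=3) → (P0=3, P1=4, P2=5, P3=3, P4=4, P5=5, P6=4, P7=3)
step 2: fire t3:  (P0=3, P1=4, P2=5, P3=3, P4=4, P5=5, P6=4, P7=3) → (P0=3, P1=5, P2=8, P3=3, P4=4, P5=7, P6=4, P7=3)
step 3: fire t1:  (P0=3, P1=5, P2=8, P3=3, P4=4, P5=7, P6=4, P7=3) → (P0=2, P1=5, P2=7, P3=4, P4=3, P5=7, P6=4, P7=3)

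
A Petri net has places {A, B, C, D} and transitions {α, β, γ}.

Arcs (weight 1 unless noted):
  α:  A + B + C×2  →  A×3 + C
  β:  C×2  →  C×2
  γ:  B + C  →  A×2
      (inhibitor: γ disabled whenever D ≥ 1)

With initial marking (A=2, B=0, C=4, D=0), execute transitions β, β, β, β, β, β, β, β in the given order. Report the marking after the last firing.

(A=2, B=0, C=4, D=0)

step 1: fire β:  (A=2, B=0, C=4, D=0) → (A=2, B=0, C=4, D=0)
step 2: fire β:  (A=2, B=0, C=4, D=0) → (A=2, B=0, C=4, D=0)
step 3: fire β:  (A=2, B=0, C=4, D=0) → (A=2, B=0, C=4, D=0)
step 4: fire β:  (A=2, B=0, C=4, D=0) → (A=2, B=0, C=4, D=0)
step 5: fire β:  (A=2, B=0, C=4, D=0) → (A=2, B=0, C=4, D=0)
step 6: fire β:  (A=2, B=0, C=4, D=0) → (A=2, B=0, C=4, D=0)
step 7: fire β:  (A=2, B=0, C=4, D=0) → (A=2, B=0, C=4, D=0)
step 8: fire β:  (A=2, B=0, C=4, D=0) → (A=2, B=0, C=4, D=0)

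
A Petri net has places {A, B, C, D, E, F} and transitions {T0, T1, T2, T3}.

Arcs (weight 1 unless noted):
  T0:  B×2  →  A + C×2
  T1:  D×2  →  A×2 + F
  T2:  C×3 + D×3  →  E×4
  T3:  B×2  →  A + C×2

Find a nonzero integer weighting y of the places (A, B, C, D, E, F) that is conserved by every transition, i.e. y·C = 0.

y = (A:2, B:-1, C:-2, D:2, E:0, F:0)

Incidence matrix C (rows=places, cols=transitions):
       T0   T1   T2   T3
    A   1    2    0    1
    B  -2    0    0   -2
    C   2    0   -3    2
    D   0   -2   -3    0
    E   0    0    4    0
    F   0    1    0    0

Candidate y = [2, -1, -2, 2, 0, 0]; check y·C column-wise:
  col T0: 2·1 + -1·-2 + -2·2 + 2·0 = 0
  col T1: 2·2 + -1·0 + -2·0 + 2·-2 + 0·1 = 0
  col T2: 2·0 + -1·0 + -2·-3 + 2·-3 + 0·4 = 0
  col T3: 2·1 + -1·-2 + -2·2 + 2·0 = 0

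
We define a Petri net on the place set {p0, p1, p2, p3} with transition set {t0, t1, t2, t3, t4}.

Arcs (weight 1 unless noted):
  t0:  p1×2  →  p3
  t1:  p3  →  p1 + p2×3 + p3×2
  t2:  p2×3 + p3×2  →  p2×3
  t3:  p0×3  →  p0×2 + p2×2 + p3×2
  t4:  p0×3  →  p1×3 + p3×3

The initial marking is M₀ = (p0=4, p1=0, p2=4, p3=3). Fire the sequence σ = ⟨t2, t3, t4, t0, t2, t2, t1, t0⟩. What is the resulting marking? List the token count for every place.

(p0=0, p1=0, p2=9, p3=5)

step 1: fire t2:  (p0=4, p1=0, p2=4, p3=3) → (p0=4, p1=0, p2=4, p3=1)
step 2: fire t3:  (p0=4, p1=0, p2=4, p3=1) → (p0=3, p1=0, p2=6, p3=3)
step 3: fire t4:  (p0=3, p1=0, p2=6, p3=3) → (p0=0, p1=3, p2=6, p3=6)
step 4: fire t0:  (p0=0, p1=3, p2=6, p3=6) → (p0=0, p1=1, p2=6, p3=7)
step 5: fire t2:  (p0=0, p1=1, p2=6, p3=7) → (p0=0, p1=1, p2=6, p3=5)
step 6: fire t2:  (p0=0, p1=1, p2=6, p3=5) → (p0=0, p1=1, p2=6, p3=3)
step 7: fire t1:  (p0=0, p1=1, p2=6, p3=3) → (p0=0, p1=2, p2=9, p3=4)
step 8: fire t0:  (p0=0, p1=2, p2=9, p3=4) → (p0=0, p1=0, p2=9, p3=5)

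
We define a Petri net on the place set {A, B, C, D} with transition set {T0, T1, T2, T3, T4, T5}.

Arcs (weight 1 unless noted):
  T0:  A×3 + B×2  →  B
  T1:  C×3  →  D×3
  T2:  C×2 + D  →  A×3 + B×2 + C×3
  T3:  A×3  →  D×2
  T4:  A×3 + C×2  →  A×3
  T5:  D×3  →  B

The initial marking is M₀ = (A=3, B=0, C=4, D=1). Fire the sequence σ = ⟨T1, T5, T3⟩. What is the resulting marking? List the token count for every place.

(A=0, B=1, C=1, D=3)

step 1: fire T1:  (A=3, B=0, C=4, D=1) → (A=3, B=0, C=1, D=4)
step 2: fire T5:  (A=3, B=0, C=1, D=4) → (A=3, B=1, C=1, D=1)
step 3: fire T3:  (A=3, B=1, C=1, D=1) → (A=0, B=1, C=1, D=3)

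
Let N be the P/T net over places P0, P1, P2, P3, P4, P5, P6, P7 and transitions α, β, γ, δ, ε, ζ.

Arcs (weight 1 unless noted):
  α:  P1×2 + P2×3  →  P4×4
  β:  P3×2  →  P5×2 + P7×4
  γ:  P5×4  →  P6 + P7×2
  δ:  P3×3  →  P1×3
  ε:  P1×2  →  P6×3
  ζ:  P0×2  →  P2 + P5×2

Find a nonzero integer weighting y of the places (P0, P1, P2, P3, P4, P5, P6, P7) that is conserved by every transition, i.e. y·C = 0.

y = (P0:2, P1:0, P2:4, P3:0, P4:3, P5:0, P6:0, P7:0)

Incidence matrix C (rows=places, cols=transitions):
        α    β    γ    δ    ε    ζ
   P0   0    0    0    0    0   -2
   P1  -2    0    0    3   -2    0
   P2  -3    0    0    0    0    1
   P3   0   -2    0   -3    0    0
   P4   4    0    0    0    0    0
   P5   0    2   -4    0    0    2
   P6   0    0    1    0    3    0
   P7   0    4    2    0    0    0

Candidate y = [2, 0, 4, 0, 3, 0, 0, 0]; check y·C column-wise:
  col α: 2·0 + 0·-2 + 4·-3 + 3·4 = 0
  col β: 2·0 + 4·0 + 0·-2 + 3·0 + 0·2 + 0·4 = 0
  col γ: 2·0 + 4·0 + 3·0 + 0·-4 + 0·1 + 0·2 = 0
  col δ: 2·0 + 0·3 + 4·0 + 0·-3 + 3·0 = 0
  col ε: 2·0 + 0·-2 + 4·0 + 3·0 + 0·3 = 0
  col ζ: 2·-2 + 4·1 + 3·0 + 0·2 = 0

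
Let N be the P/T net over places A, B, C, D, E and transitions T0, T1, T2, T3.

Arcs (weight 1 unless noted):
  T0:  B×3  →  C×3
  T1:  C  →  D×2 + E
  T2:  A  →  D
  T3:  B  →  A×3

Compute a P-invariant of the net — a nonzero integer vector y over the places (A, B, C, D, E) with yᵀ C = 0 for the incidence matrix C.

Incidence matrix C (rows=places, cols=transitions):
       T0   T1   T2   T3
    A   0    0   -1    3
    B  -3    0    0   -1
    C   3   -1    0    0
    D   0    2    1    0
    E   0    1    0    0

Candidate y = [1, 3, 3, 1, 1]; check y·C column-wise:
  col T0: 1·0 + 3·-3 + 3·3 + 1·0 + 1·0 = 0
  col T1: 1·0 + 3·0 + 3·-1 + 1·2 + 1·1 = 0
  col T2: 1·-1 + 3·0 + 3·0 + 1·1 + 1·0 = 0
  col T3: 1·3 + 3·-1 + 3·0 + 1·0 + 1·0 = 0

y = (A:1, B:3, C:3, D:1, E:1)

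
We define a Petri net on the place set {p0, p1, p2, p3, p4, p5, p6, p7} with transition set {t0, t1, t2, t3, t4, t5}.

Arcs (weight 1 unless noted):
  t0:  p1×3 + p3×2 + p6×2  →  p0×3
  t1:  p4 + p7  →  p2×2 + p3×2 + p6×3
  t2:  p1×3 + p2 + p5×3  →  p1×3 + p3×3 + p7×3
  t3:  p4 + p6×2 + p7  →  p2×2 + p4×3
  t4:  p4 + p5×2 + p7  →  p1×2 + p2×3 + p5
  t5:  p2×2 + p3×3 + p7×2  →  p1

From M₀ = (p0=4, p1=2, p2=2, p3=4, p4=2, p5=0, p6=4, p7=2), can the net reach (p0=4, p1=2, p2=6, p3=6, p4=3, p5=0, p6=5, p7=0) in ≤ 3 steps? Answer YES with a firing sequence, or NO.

step 1: fire t1:  (p0=4, p1=2, p2=2, p3=4, p4=2, p5=0, p6=4, p7=2) → (p0=4, p1=2, p2=4, p3=6, p4=1, p5=0, p6=7, p7=1)
step 2: fire t3:  (p0=4, p1=2, p2=4, p3=6, p4=1, p5=0, p6=7, p7=1) → (p0=4, p1=2, p2=6, p3=6, p4=3, p5=0, p6=5, p7=0)

YES — reachable via ⟨t1, t3⟩ (2 firings)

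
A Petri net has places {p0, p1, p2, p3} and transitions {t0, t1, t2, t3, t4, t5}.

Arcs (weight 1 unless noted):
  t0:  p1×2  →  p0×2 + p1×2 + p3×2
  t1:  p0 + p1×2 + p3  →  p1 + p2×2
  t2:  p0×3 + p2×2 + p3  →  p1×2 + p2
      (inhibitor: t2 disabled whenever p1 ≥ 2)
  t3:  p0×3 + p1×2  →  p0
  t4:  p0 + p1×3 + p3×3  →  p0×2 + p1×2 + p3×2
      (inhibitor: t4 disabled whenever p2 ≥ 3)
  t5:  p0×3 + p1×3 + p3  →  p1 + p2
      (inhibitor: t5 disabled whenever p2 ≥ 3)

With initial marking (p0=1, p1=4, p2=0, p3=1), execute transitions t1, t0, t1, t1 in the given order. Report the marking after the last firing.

(p0=0, p1=1, p2=6, p3=0)

step 1: fire t1:  (p0=1, p1=4, p2=0, p3=1) → (p0=0, p1=3, p2=2, p3=0)
step 2: fire t0:  (p0=0, p1=3, p2=2, p3=0) → (p0=2, p1=3, p2=2, p3=2)
step 3: fire t1:  (p0=2, p1=3, p2=2, p3=2) → (p0=1, p1=2, p2=4, p3=1)
step 4: fire t1:  (p0=1, p1=2, p2=4, p3=1) → (p0=0, p1=1, p2=6, p3=0)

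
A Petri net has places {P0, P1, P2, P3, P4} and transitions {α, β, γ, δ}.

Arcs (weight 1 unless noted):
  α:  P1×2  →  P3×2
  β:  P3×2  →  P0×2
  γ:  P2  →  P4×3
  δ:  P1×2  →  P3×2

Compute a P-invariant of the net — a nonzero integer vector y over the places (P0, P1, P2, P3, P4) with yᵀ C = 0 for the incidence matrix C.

y = (P0:1, P1:1, P2:0, P3:1, P4:0)

Incidence matrix C (rows=places, cols=transitions):
        α    β    γ    δ
   P0   0    2    0    0
   P1  -2    0    0   -2
   P2   0    0   -1    0
   P3   2   -2    0    2
   P4   0    0    3    0

Candidate y = [1, 1, 0, 1, 0]; check y·C column-wise:
  col α: 1·0 + 1·-2 + 1·2 = 0
  col β: 1·2 + 1·0 + 1·-2 = 0
  col γ: 1·0 + 1·0 + 0·-1 + 1·0 + 0·3 = 0
  col δ: 1·0 + 1·-2 + 1·2 = 0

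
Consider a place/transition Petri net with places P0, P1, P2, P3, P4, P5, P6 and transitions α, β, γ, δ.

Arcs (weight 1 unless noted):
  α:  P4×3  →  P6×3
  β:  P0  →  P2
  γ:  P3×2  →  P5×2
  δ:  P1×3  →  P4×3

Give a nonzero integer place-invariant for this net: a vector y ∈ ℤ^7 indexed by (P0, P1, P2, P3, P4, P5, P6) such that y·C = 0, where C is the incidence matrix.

y = (P0:1, P1:0, P2:1, P3:0, P4:0, P5:0, P6:0)

Incidence matrix C (rows=places, cols=transitions):
        α    β    γ    δ
   P0   0   -1    0    0
   P1   0    0    0   -3
   P2   0    1    0    0
   P3   0    0   -2    0
   P4  -3    0    0    3
   P5   0    0    2    0
   P6   3    0    0    0

Candidate y = [1, 0, 1, 0, 0, 0, 0]; check y·C column-wise:
  col α: 1·0 + 1·0 + 0·-3 + 0·3 = 0
  col β: 1·-1 + 1·1 = 0
  col γ: 1·0 + 1·0 + 0·-2 + 0·2 = 0
  col δ: 1·0 + 0·-3 + 1·0 + 0·3 = 0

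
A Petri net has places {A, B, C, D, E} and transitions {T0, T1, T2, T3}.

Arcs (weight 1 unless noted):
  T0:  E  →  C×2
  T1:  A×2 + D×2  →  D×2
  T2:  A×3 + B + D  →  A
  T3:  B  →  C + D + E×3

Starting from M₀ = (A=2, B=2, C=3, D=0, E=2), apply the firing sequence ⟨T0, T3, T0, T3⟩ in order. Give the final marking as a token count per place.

step 1: fire T0:  (A=2, B=2, C=3, D=0, E=2) → (A=2, B=2, C=5, D=0, E=1)
step 2: fire T3:  (A=2, B=2, C=5, D=0, E=1) → (A=2, B=1, C=6, D=1, E=4)
step 3: fire T0:  (A=2, B=1, C=6, D=1, E=4) → (A=2, B=1, C=8, D=1, E=3)
step 4: fire T3:  (A=2, B=1, C=8, D=1, E=3) → (A=2, B=0, C=9, D=2, E=6)

(A=2, B=0, C=9, D=2, E=6)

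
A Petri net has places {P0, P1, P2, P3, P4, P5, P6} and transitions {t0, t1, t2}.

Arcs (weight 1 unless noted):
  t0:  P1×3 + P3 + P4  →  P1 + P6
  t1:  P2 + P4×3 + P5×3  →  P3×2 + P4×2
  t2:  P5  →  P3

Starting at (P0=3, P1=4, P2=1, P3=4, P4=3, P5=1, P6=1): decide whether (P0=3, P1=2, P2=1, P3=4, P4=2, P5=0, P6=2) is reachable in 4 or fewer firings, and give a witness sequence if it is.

YES — reachable via ⟨t0, t2⟩ (2 firings)

step 1: fire t0:  (P0=3, P1=4, P2=1, P3=4, P4=3, P5=1, P6=1) → (P0=3, P1=2, P2=1, P3=3, P4=2, P5=1, P6=2)
step 2: fire t2:  (P0=3, P1=2, P2=1, P3=3, P4=2, P5=1, P6=2) → (P0=3, P1=2, P2=1, P3=4, P4=2, P5=0, P6=2)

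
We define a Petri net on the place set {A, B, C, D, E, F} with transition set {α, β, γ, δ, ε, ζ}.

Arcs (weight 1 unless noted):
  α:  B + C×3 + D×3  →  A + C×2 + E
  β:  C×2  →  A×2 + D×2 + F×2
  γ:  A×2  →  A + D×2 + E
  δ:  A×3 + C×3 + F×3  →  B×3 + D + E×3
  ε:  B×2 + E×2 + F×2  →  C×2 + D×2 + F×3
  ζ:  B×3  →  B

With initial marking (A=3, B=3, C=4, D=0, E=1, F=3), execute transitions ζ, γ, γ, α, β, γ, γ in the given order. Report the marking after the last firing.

(A=2, B=0, C=1, D=7, E=6, F=5)

step 1: fire ζ:  (A=3, B=3, C=4, D=0, E=1, F=3) → (A=3, B=1, C=4, D=0, E=1, F=3)
step 2: fire γ:  (A=3, B=1, C=4, D=0, E=1, F=3) → (A=2, B=1, C=4, D=2, E=2, F=3)
step 3: fire γ:  (A=2, B=1, C=4, D=2, E=2, F=3) → (A=1, B=1, C=4, D=4, E=3, F=3)
step 4: fire α:  (A=1, B=1, C=4, D=4, E=3, F=3) → (A=2, B=0, C=3, D=1, E=4, F=3)
step 5: fire β:  (A=2, B=0, C=3, D=1, E=4, F=3) → (A=4, B=0, C=1, D=3, E=4, F=5)
step 6: fire γ:  (A=4, B=0, C=1, D=3, E=4, F=5) → (A=3, B=0, C=1, D=5, E=5, F=5)
step 7: fire γ:  (A=3, B=0, C=1, D=5, E=5, F=5) → (A=2, B=0, C=1, D=7, E=6, F=5)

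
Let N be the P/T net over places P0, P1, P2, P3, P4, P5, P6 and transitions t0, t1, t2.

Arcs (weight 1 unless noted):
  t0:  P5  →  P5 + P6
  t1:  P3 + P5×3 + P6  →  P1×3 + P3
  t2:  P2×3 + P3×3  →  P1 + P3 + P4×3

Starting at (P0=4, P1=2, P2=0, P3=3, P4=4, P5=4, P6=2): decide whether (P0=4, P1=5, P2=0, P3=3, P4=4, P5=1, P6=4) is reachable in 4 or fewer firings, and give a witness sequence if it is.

step 1: fire t0:  (P0=4, P1=2, P2=0, P3=3, P4=4, P5=4, P6=2) → (P0=4, P1=2, P2=0, P3=3, P4=4, P5=4, P6=3)
step 2: fire t0:  (P0=4, P1=2, P2=0, P3=3, P4=4, P5=4, P6=3) → (P0=4, P1=2, P2=0, P3=3, P4=4, P5=4, P6=4)
step 3: fire t0:  (P0=4, P1=2, P2=0, P3=3, P4=4, P5=4, P6=4) → (P0=4, P1=2, P2=0, P3=3, P4=4, P5=4, P6=5)
step 4: fire t1:  (P0=4, P1=2, P2=0, P3=3, P4=4, P5=4, P6=5) → (P0=4, P1=5, P2=0, P3=3, P4=4, P5=1, P6=4)

YES — reachable via ⟨t0, t0, t0, t1⟩ (4 firings)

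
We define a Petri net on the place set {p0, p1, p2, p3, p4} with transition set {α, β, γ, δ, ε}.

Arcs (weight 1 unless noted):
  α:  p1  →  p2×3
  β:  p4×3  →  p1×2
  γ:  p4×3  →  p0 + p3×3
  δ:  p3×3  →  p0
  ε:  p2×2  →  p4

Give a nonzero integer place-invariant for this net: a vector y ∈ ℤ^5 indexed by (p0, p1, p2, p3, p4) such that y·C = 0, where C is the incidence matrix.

Incidence matrix C (rows=places, cols=transitions):
        α    β    γ    δ    ε
   p0   0    0    1    1    0
   p1  -1    2    0    0    0
   p2   3    0    0    0   -2
   p3   0    0    3   -3    0
   p4   0   -3   -3    0    1

Candidate y = [3, 3, 1, 1, 2]; check y·C column-wise:
  col α: 3·0 + 3·-1 + 1·3 + 1·0 + 2·0 = 0
  col β: 3·0 + 3·2 + 1·0 + 1·0 + 2·-3 = 0
  col γ: 3·1 + 3·0 + 1·0 + 1·3 + 2·-3 = 0
  col δ: 3·1 + 3·0 + 1·0 + 1·-3 + 2·0 = 0
  col ε: 3·0 + 3·0 + 1·-2 + 1·0 + 2·1 = 0

y = (p0:3, p1:3, p2:1, p3:1, p4:2)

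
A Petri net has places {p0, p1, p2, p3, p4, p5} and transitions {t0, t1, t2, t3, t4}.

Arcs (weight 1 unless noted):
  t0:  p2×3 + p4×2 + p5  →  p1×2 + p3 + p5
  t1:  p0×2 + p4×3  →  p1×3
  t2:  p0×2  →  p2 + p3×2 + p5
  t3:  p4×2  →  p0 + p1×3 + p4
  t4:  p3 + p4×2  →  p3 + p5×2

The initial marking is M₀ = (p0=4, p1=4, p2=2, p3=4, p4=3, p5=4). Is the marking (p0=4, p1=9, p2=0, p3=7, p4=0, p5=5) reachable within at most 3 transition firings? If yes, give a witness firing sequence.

depth 0: 1 marking
depth 1: 5 markings reached so far
depth 2: 12 markings reached so far
depth 3: 18 markings reached so far
target is not among the 18 markings reachable within 3 steps

NO — not reachable within 3 firings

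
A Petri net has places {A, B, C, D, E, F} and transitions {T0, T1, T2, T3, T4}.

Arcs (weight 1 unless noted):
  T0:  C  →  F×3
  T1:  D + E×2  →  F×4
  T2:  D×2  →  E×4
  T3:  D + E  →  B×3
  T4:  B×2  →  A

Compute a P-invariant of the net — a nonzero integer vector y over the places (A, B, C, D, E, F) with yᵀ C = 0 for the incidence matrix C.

y = (A:2, B:1, C:3, D:2, E:1, F:1)

Incidence matrix C (rows=places, cols=transitions):
       T0   T1   T2   T3   T4
    A   0    0    0    0    1
    B   0    0    0    3   -2
    C  -1    0    0    0    0
    D   0   -1   -2   -1    0
    E   0   -2    4   -1    0
    F   3    4    0    0    0

Candidate y = [2, 1, 3, 2, 1, 1]; check y·C column-wise:
  col T0: 2·0 + 1·0 + 3·-1 + 2·0 + 1·0 + 1·3 = 0
  col T1: 2·0 + 1·0 + 3·0 + 2·-1 + 1·-2 + 1·4 = 0
  col T2: 2·0 + 1·0 + 3·0 + 2·-2 + 1·4 + 1·0 = 0
  col T3: 2·0 + 1·3 + 3·0 + 2·-1 + 1·-1 + 1·0 = 0
  col T4: 2·1 + 1·-2 + 3·0 + 2·0 + 1·0 + 1·0 = 0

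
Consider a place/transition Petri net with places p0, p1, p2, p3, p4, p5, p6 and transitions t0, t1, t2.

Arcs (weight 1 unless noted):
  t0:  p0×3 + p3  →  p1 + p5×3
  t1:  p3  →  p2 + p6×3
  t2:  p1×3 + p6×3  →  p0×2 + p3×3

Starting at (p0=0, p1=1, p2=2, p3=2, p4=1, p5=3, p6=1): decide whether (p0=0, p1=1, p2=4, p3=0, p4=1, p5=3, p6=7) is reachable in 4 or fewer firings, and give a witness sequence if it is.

YES — reachable via ⟨t1, t1⟩ (2 firings)

step 1: fire t1:  (p0=0, p1=1, p2=2, p3=2, p4=1, p5=3, p6=1) → (p0=0, p1=1, p2=3, p3=1, p4=1, p5=3, p6=4)
step 2: fire t1:  (p0=0, p1=1, p2=3, p3=1, p4=1, p5=3, p6=4) → (p0=0, p1=1, p2=4, p3=0, p4=1, p5=3, p6=7)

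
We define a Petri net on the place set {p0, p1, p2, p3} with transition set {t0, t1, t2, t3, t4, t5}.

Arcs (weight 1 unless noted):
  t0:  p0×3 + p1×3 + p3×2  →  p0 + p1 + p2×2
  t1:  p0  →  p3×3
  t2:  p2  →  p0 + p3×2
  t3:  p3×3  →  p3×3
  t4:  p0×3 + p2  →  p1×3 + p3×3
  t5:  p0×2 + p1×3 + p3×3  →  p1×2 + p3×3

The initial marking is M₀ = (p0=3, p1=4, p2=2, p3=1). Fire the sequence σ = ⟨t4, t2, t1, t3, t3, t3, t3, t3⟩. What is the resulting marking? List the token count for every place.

step 1: fire t4:  (p0=3, p1=4, p2=2, p3=1) → (p0=0, p1=7, p2=1, p3=4)
step 2: fire t2:  (p0=0, p1=7, p2=1, p3=4) → (p0=1, p1=7, p2=0, p3=6)
step 3: fire t1:  (p0=1, p1=7, p2=0, p3=6) → (p0=0, p1=7, p2=0, p3=9)
step 4: fire t3:  (p0=0, p1=7, p2=0, p3=9) → (p0=0, p1=7, p2=0, p3=9)
step 5: fire t3:  (p0=0, p1=7, p2=0, p3=9) → (p0=0, p1=7, p2=0, p3=9)
step 6: fire t3:  (p0=0, p1=7, p2=0, p3=9) → (p0=0, p1=7, p2=0, p3=9)
step 7: fire t3:  (p0=0, p1=7, p2=0, p3=9) → (p0=0, p1=7, p2=0, p3=9)
step 8: fire t3:  (p0=0, p1=7, p2=0, p3=9) → (p0=0, p1=7, p2=0, p3=9)

(p0=0, p1=7, p2=0, p3=9)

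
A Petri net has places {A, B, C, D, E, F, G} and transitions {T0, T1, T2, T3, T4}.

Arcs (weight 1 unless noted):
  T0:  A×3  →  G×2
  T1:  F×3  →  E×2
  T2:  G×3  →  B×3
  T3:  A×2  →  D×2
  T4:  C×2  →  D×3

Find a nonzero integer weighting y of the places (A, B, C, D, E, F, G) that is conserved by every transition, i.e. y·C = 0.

y = (A:0, B:0, C:0, D:0, E:3, F:2, G:0)

Incidence matrix C (rows=places, cols=transitions):
       T0   T1   T2   T3   T4
    A  -3    0    0   -2    0
    B   0    0    3    0    0
    C   0    0    0    0   -2
    D   0    0    0    2    3
    E   0    2    0    0    0
    F   0   -3    0    0    0
    G   2    0   -3    0    0

Candidate y = [0, 0, 0, 0, 3, 2, 0]; check y·C column-wise:
  col T0: 0·-3 + 3·0 + 2·0 + 0·2 = 0
  col T1: 3·2 + 2·-3 = 0
  col T2: 0·3 + 3·0 + 2·0 + 0·-3 = 0
  col T3: 0·-2 + 0·2 + 3·0 + 2·0 = 0
  col T4: 0·-2 + 0·3 + 3·0 + 2·0 = 0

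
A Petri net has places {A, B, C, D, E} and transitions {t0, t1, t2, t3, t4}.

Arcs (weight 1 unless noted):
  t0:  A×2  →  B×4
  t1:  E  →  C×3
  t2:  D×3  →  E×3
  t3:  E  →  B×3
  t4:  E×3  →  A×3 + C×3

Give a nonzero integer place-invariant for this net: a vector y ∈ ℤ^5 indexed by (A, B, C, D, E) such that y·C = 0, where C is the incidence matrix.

y = (A:2, B:1, C:1, D:3, E:3)

Incidence matrix C (rows=places, cols=transitions):
       t0   t1   t2   t3   t4
    A  -2    0    0    0    3
    B   4    0    0    3    0
    C   0    3    0    0    3
    D   0    0   -3    0    0
    E   0   -1    3   -1   -3

Candidate y = [2, 1, 1, 3, 3]; check y·C column-wise:
  col t0: 2·-2 + 1·4 + 1·0 + 3·0 + 3·0 = 0
  col t1: 2·0 + 1·0 + 1·3 + 3·0 + 3·-1 = 0
  col t2: 2·0 + 1·0 + 1·0 + 3·-3 + 3·3 = 0
  col t3: 2·0 + 1·3 + 1·0 + 3·0 + 3·-1 = 0
  col t4: 2·3 + 1·0 + 1·3 + 3·0 + 3·-3 = 0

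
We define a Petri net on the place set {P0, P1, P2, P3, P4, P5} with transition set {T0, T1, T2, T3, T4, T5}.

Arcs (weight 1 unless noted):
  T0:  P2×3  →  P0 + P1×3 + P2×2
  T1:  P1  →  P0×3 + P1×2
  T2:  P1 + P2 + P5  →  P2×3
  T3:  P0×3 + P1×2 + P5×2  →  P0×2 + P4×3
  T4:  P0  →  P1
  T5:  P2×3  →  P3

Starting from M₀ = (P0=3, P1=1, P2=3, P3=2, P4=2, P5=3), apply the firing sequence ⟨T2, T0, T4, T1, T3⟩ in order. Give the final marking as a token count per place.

(P0=5, P1=3, P2=4, P3=2, P4=5, P5=0)

step 1: fire T2:  (P0=3, P1=1, P2=3, P3=2, P4=2, P5=3) → (P0=3, P1=0, P2=5, P3=2, P4=2, P5=2)
step 2: fire T0:  (P0=3, P1=0, P2=5, P3=2, P4=2, P5=2) → (P0=4, P1=3, P2=4, P3=2, P4=2, P5=2)
step 3: fire T4:  (P0=4, P1=3, P2=4, P3=2, P4=2, P5=2) → (P0=3, P1=4, P2=4, P3=2, P4=2, P5=2)
step 4: fire T1:  (P0=3, P1=4, P2=4, P3=2, P4=2, P5=2) → (P0=6, P1=5, P2=4, P3=2, P4=2, P5=2)
step 5: fire T3:  (P0=6, P1=5, P2=4, P3=2, P4=2, P5=2) → (P0=5, P1=3, P2=4, P3=2, P4=5, P5=0)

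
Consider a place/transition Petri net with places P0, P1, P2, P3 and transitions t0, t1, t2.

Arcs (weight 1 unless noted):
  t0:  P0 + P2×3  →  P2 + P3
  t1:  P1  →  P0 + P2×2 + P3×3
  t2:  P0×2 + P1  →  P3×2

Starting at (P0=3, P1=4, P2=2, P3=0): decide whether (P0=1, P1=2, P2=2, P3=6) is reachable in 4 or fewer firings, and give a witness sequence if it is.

YES — reachable via ⟨t1, t0, t2⟩ (3 firings)

step 1: fire t1:  (P0=3, P1=4, P2=2, P3=0) → (P0=4, P1=3, P2=4, P3=3)
step 2: fire t0:  (P0=4, P1=3, P2=4, P3=3) → (P0=3, P1=3, P2=2, P3=4)
step 3: fire t2:  (P0=3, P1=3, P2=2, P3=4) → (P0=1, P1=2, P2=2, P3=6)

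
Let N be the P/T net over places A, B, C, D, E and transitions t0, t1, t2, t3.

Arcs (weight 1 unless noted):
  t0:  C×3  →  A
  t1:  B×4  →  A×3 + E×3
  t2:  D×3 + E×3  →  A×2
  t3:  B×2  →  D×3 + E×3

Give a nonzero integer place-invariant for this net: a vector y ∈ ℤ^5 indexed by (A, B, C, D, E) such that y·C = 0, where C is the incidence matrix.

y = (A:3, B:3, C:1, D:1, E:1)

Incidence matrix C (rows=places, cols=transitions):
       t0   t1   t2   t3
    A   1    3    2    0
    B   0   -4    0   -2
    C  -3    0    0    0
    D   0    0   -3    3
    E   0    3   -3    3

Candidate y = [3, 3, 1, 1, 1]; check y·C column-wise:
  col t0: 3·1 + 3·0 + 1·-3 + 1·0 + 1·0 = 0
  col t1: 3·3 + 3·-4 + 1·0 + 1·0 + 1·3 = 0
  col t2: 3·2 + 3·0 + 1·0 + 1·-3 + 1·-3 = 0
  col t3: 3·0 + 3·-2 + 1·0 + 1·3 + 1·3 = 0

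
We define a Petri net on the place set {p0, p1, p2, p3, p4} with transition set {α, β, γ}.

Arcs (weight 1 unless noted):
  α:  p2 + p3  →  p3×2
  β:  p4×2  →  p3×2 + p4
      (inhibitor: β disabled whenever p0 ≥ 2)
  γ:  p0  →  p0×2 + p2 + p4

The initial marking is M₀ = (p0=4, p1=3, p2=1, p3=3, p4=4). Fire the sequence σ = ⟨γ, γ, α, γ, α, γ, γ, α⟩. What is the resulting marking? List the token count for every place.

step 1: fire γ:  (p0=4, p1=3, p2=1, p3=3, p4=4) → (p0=5, p1=3, p2=2, p3=3, p4=5)
step 2: fire γ:  (p0=5, p1=3, p2=2, p3=3, p4=5) → (p0=6, p1=3, p2=3, p3=3, p4=6)
step 3: fire α:  (p0=6, p1=3, p2=3, p3=3, p4=6) → (p0=6, p1=3, p2=2, p3=4, p4=6)
step 4: fire γ:  (p0=6, p1=3, p2=2, p3=4, p4=6) → (p0=7, p1=3, p2=3, p3=4, p4=7)
step 5: fire α:  (p0=7, p1=3, p2=3, p3=4, p4=7) → (p0=7, p1=3, p2=2, p3=5, p4=7)
step 6: fire γ:  (p0=7, p1=3, p2=2, p3=5, p4=7) → (p0=8, p1=3, p2=3, p3=5, p4=8)
step 7: fire γ:  (p0=8, p1=3, p2=3, p3=5, p4=8) → (p0=9, p1=3, p2=4, p3=5, p4=9)
step 8: fire α:  (p0=9, p1=3, p2=4, p3=5, p4=9) → (p0=9, p1=3, p2=3, p3=6, p4=9)

(p0=9, p1=3, p2=3, p3=6, p4=9)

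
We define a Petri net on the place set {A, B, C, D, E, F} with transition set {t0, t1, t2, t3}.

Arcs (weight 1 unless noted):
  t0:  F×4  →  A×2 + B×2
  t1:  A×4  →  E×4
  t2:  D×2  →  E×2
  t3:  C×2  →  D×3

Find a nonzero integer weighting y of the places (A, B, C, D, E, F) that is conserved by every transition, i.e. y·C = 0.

y = (A:2, B:-2, C:3, D:2, E:2, F:0)

Incidence matrix C (rows=places, cols=transitions):
       t0   t1   t2   t3
    A   2   -4    0    0
    B   2    0    0    0
    C   0    0    0   -2
    D   0    0   -2    3
    E   0    4    2    0
    F  -4    0    0    0

Candidate y = [2, -2, 3, 2, 2, 0]; check y·C column-wise:
  col t0: 2·2 + -2·2 + 3·0 + 2·0 + 2·0 + 0·-4 = 0
  col t1: 2·-4 + -2·0 + 3·0 + 2·0 + 2·4 = 0
  col t2: 2·0 + -2·0 + 3·0 + 2·-2 + 2·2 = 0
  col t3: 2·0 + -2·0 + 3·-2 + 2·3 + 2·0 = 0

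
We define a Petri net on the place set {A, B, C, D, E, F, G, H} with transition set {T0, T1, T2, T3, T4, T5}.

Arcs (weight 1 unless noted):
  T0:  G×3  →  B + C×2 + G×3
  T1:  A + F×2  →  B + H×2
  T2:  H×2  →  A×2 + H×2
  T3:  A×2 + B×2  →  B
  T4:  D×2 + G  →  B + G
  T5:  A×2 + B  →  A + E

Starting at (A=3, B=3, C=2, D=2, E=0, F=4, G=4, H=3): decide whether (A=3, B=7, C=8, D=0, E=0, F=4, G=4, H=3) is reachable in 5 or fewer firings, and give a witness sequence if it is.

step 1: fire T0:  (A=3, B=3, C=2, D=2, E=0, F=4, G=4, H=3) → (A=3, B=4, C=4, D=2, E=0, F=4, G=4, H=3)
step 2: fire T0:  (A=3, B=4, C=4, D=2, E=0, F=4, G=4, H=3) → (A=3, B=5, C=6, D=2, E=0, F=4, G=4, H=3)
step 3: fire T0:  (A=3, B=5, C=6, D=2, E=0, F=4, G=4, H=3) → (A=3, B=6, C=8, D=2, E=0, F=4, G=4, H=3)
step 4: fire T4:  (A=3, B=6, C=8, D=2, E=0, F=4, G=4, H=3) → (A=3, B=7, C=8, D=0, E=0, F=4, G=4, H=3)

YES — reachable via ⟨T0, T0, T0, T4⟩ (4 firings)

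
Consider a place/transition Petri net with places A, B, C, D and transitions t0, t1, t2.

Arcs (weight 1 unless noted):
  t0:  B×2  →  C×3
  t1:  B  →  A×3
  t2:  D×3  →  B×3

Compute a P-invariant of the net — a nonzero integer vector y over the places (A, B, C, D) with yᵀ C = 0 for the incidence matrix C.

Incidence matrix C (rows=places, cols=transitions):
       t0   t1   t2
    A   0    3    0
    B  -2   -1    3
    C   3    0    0
    D   0    0   -3

Candidate y = [1, 3, 2, 3]; check y·C column-wise:
  col t0: 1·0 + 3·-2 + 2·3 + 3·0 = 0
  col t1: 1·3 + 3·-1 + 2·0 + 3·0 = 0
  col t2: 1·0 + 3·3 + 2·0 + 3·-3 = 0

y = (A:1, B:3, C:2, D:3)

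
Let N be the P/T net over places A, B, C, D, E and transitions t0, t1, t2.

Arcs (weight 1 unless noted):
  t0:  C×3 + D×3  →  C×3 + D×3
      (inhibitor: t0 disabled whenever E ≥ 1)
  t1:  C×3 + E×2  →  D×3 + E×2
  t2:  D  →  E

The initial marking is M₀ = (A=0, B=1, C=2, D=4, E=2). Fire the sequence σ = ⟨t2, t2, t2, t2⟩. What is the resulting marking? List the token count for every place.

(A=0, B=1, C=2, D=0, E=6)

step 1: fire t2:  (A=0, B=1, C=2, D=4, E=2) → (A=0, B=1, C=2, D=3, E=3)
step 2: fire t2:  (A=0, B=1, C=2, D=3, E=3) → (A=0, B=1, C=2, D=2, E=4)
step 3: fire t2:  (A=0, B=1, C=2, D=2, E=4) → (A=0, B=1, C=2, D=1, E=5)
step 4: fire t2:  (A=0, B=1, C=2, D=1, E=5) → (A=0, B=1, C=2, D=0, E=6)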